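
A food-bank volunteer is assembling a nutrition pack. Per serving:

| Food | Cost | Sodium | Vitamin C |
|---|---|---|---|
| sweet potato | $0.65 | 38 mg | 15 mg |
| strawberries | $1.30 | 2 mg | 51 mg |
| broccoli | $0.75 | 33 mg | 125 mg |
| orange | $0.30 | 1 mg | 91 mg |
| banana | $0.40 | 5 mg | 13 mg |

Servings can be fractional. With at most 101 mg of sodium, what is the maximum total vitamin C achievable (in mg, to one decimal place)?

9191.0 mg

Vitamin C per mg sodium: orange 91, strawberries 25.5, broccoli 3.788, banana 2.6, sweet potato 0.3947.
With no serving limits, spend the whole sodium allowance on orange: 101 mg / 1 mg × 91 mg = 9191.0 mg.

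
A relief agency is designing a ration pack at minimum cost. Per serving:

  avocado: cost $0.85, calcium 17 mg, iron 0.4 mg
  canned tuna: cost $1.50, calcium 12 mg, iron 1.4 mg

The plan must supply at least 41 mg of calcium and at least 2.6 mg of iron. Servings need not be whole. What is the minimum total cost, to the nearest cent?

Two binding constraints pin down two serving amounts, so the optimal mix uses at most two foods. The candidates are each food alone (scaled to the tighter of calcium/iron) and each pair with both constraints tight.
avocado only: max(41/17, 2.6/0.4) = 6.5 servings → $5.53.
canned tuna only: max(41/12, 2.6/1.4) = 3.417 servings → $5.12.
avocado + canned tuna with both tight: 1.379 servings and 1.463 servings → $3.37.
The minimum over all feasible corners is $3.37.

$3.37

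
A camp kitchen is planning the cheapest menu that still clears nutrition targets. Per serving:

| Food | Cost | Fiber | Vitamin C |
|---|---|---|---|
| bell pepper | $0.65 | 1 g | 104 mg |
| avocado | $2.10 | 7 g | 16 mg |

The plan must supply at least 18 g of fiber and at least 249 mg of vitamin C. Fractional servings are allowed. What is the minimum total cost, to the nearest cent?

$6.12

This is a tiny linear program; its minimum lies at a vertex of the feasible set. List the vertices and price them.
bell pepper only: max(18/1, 249/104) = 18 servings → $11.70.
avocado only: max(18/7, 249/16) = 15.56 servings → $32.68.
bell pepper + avocado with both tight: 2.044 servings and 2.279 servings → $6.12.
The minimum over all feasible corners is $6.12.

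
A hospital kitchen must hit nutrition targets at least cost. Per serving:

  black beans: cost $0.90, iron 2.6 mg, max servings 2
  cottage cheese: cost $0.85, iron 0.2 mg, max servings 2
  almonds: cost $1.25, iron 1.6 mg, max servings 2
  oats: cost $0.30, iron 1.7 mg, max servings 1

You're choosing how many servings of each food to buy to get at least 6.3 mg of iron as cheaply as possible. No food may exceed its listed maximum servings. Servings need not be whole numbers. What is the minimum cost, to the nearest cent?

Cost per mg of iron: oats $0.1765, black beans $0.3462, almonds $0.7812, cottage cheese $4.2500.
Take 1 serving of oats: +1.7 mg iron for $0.30 (total $0.30, still need 4.6 mg).
Take 1.769 servings of black beans: +4.6 mg iron for $1.59 (total $1.89, still need 0.0 mg).
Filling from the cheapest source first is optimal under one linear minimum: $1.89.

$1.89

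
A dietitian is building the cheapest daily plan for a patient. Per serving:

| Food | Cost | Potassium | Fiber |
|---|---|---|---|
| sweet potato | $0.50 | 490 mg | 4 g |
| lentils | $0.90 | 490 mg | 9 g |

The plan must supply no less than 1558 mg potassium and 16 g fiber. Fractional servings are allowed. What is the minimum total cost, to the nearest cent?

$1.85

This is a tiny linear program; its minimum lies at a vertex of the feasible set. List the vertices and price them.
sweet potato only: max(1558/490, 16/4) = 4 servings → $2.00.
lentils only: max(1558/490, 16/9) = 3.18 servings → $2.86.
sweet potato + lentils with both tight: 2.523 servings and 0.6563 servings → $1.85.
The minimum over all feasible corners is $1.85.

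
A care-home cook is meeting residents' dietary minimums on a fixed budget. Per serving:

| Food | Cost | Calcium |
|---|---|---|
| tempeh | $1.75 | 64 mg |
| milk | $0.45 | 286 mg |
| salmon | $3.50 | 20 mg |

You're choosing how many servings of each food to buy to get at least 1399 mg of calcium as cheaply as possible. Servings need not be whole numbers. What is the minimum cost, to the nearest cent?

$2.20

Cost per mg of calcium: milk $0.0016, tempeh $0.0273, salmon $0.1750.
With no serving limits, use only milk: 1399 mg / 286 mg = 4.892 servings × $0.45 = $2.20.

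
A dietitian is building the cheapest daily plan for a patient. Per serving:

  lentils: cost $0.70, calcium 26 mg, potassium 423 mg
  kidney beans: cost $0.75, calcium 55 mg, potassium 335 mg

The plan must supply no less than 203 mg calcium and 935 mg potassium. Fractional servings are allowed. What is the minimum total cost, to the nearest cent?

At the optimum either one food covers both requirements or two foods hit both targets exactly; no other combination can be cheaper.
lentils only: max(203/26, 935/423) = 7.808 servings → $5.47.
kidney beans only: max(203/55, 935/335) = 3.691 servings → $2.77.
lentils + kidney beans with both targets exact would need a negative amount; discard.
Cheapest feasible corner: $2.77.

$2.77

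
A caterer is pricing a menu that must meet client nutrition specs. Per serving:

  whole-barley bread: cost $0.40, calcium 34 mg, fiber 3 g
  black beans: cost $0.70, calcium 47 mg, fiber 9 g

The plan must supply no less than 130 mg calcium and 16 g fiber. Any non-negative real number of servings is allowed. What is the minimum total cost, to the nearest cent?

$1.67

Compare the cost at each extreme point of the feasible region.
whole-barley bread only: max(130/34, 16/3) = 5.333 servings → $2.13.
black beans only: max(130/47, 16/9) = 2.766 servings → $1.94.
whole-barley bread + black beans with both tight: 2.533 servings and 0.9333 servings → $1.67.
Cheapest feasible corner: $1.67.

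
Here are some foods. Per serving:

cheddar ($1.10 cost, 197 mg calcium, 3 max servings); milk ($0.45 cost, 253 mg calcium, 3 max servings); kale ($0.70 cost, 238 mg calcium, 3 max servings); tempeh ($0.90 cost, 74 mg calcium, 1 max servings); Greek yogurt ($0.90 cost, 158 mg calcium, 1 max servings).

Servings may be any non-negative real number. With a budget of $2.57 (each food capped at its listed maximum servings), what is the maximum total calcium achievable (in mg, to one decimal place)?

1173.8 mg

Calcium per dollar: milk 562.2, kale 340, cheddar 179.1, Greek yogurt 175.6, tempeh 82.22.
Take 3 servings of milk: spends $1.35, +759.0 mg calcium (running total 759.0 mg).
Take 1.743 servings of kale: spends $1.22, +414.8 mg calcium (running total 1173.8 mg).
Filling greedily by calcium-per-dollar is optimal for one linear limit, giving 1173.8 mg.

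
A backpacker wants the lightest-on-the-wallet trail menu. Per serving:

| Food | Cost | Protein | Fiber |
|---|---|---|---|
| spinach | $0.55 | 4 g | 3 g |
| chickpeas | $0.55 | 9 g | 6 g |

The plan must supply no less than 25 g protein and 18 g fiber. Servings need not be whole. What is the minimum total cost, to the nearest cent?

A basic optimal solution has at most two foods positive. Try each food alone and each pair with both targets met exactly.
spinach only: max(25/4, 18/3) = 6.25 servings → $3.44.
chickpeas only: max(25/9, 18/6) = 3 servings → $1.65.
spinach + chickpeas with both tight: 4 servings and 1 serving → $2.75.
So the least-cost plan costs $1.65.

$1.65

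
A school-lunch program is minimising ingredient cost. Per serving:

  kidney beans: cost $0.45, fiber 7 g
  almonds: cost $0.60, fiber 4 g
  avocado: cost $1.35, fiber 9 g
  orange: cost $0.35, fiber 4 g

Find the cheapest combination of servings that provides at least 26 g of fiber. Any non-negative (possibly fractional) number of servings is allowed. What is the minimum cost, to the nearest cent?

Cost per g of fiber: kidney beans $0.0643, orange $0.0875, almonds $0.1500, avocado $0.1500.
With no serving limits, use only kidney beans: 26 g / 7 g = 3.714 servings × $0.45 = $1.67.

$1.67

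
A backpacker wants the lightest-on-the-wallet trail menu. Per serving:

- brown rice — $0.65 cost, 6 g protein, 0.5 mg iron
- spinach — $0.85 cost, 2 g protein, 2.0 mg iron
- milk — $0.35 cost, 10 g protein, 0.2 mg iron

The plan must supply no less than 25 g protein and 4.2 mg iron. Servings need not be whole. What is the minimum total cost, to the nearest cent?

$2.35

Minimising a linear cost over {protein ≥ 25, iron ≥ 4.2, servings ≥ 0} — the optimum is at a vertex, using one or two foods.
brown rice only: max(25/6, 4.2/0.5) = 8.4 servings → $5.46.
spinach only: max(25/2, 4.2/2.0) = 12.5 servings → $10.62.
milk only: max(25/10, 4.2/0.2) = 21 servings → $7.35.
brown rice + spinach with both tight: 3.782 servings and 1.155 servings → $3.44.
brown rice + milk with both targets exact would need a negative amount; discard.
spinach + milk with both tight: 1.888 servings and 2.122 servings → $2.35.
So the least-cost plan costs $2.35.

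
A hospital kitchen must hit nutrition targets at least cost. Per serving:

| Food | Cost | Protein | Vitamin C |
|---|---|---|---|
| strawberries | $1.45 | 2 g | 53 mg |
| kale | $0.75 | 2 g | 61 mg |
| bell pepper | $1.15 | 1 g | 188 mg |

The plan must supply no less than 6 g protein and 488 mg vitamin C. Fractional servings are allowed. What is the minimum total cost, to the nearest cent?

$3.75

At the optimum either one food covers both requirements or two foods hit both targets exactly; no other combination can be cheaper.
strawberries only: max(6/2, 488/53) = 9.208 servings → $13.35.
kale only: max(6/2, 488/61) = 8 servings → $6.00.
bell pepper only: max(6/1, 488/188) = 6 servings → $6.90.
strawberries + kale with both targets exact would need a negative amount; discard.
strawberries + bell pepper with both tight: 1.981 servings and 2.037 servings → $5.22.
kale + bell pepper with both tight: 2.032 servings and 1.937 servings → $3.75.
So the least-cost plan costs $3.75.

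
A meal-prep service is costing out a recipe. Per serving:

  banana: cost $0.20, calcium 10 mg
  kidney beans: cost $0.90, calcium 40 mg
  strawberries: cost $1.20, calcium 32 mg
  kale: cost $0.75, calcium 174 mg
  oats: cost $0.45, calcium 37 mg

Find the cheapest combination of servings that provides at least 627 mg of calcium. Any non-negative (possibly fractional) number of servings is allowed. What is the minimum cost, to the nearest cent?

Cost per mg of calcium: kale $0.0043, oats $0.0122, banana $0.0200, kidney beans $0.0225, strawberries $0.0375.
With no serving limits, use only kale: 627 mg / 174 mg = 3.603 servings × $0.75 = $2.70.

$2.70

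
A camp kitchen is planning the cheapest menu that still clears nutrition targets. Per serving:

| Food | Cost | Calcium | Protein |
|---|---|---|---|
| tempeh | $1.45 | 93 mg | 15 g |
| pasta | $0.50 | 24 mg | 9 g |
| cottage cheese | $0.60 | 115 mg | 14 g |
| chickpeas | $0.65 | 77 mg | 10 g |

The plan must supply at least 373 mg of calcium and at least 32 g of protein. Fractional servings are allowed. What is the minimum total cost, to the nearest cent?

$1.95

With two linear requirements the optimum uses one or two foods; enumerate the corners.
tempeh only: max(373/93, 32/15) = 4.011 servings → $5.82.
pasta only: max(373/24, 32/9) = 15.54 servings → $7.77.
cottage cheese only: max(373/115, 32/14) = 3.243 servings → $1.95.
chickpeas only: max(373/77, 32/10) = 4.844 servings → $3.15.
tempeh + pasta with both targets exact would need a negative amount; discard.
tempeh + cottage cheese: intersection lies outside the first quadrant.
tempeh + chickpeas: the both-tight solution has a negative serving — not a feasible corner.
pasta + cottage cheese: intersection lies outside the first quadrant.
pasta + chickpeas with both targets exact would need a negative amount; discard.
cottage cheese + chickpeas: the both-tight solution has a negative serving — not a feasible corner.
The minimum over all feasible corners is $1.95.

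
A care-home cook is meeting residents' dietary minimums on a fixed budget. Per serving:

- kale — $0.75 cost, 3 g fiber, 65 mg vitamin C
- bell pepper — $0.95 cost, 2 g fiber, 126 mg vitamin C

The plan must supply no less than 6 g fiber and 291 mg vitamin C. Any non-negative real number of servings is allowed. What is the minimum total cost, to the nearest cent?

$2.38

A basic optimal solution has at most two foods positive. Try each food alone and each pair with both targets met exactly.
kale only: max(6/3, 291/65) = 4.477 servings → $3.36.
bell pepper only: max(6/2, 291/126) = 3 servings → $2.85.
kale + bell pepper with both tight: 0.7016 servings and 1.948 servings → $2.38.
Cheapest feasible corner: $2.38.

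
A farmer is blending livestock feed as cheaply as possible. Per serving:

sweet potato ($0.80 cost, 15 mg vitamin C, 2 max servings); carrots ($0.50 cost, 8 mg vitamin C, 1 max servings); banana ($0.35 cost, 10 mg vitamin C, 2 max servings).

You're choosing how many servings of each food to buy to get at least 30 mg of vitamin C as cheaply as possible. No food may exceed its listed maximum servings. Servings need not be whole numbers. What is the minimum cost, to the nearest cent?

$1.23

Cost per mg of vitamin C: banana $0.0350, sweet potato $0.0533, carrots $0.0625.
Take 2 servings of banana: +20.0 mg vitamin C for $0.70 (total $0.70, still need 10.0 mg).
Take 0.6667 servings of sweet potato: +10.0 mg vitamin C for $0.53 (total $1.23, still need 0.0 mg).
Filling from the cheapest source first is optimal under one linear minimum: $1.23.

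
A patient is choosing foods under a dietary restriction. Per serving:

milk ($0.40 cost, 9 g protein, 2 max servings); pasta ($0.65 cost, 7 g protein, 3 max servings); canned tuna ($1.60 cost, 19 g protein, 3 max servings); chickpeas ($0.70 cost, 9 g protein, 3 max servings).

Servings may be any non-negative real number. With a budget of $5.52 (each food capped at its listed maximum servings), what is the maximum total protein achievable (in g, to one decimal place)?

76.1 g

Protein per dollar: milk 22.5, chickpeas 12.86, canned tuna 11.88, pasta 10.77.
Take 2 servings of milk: spends $0.80, +18.0 g protein (running total 18.0 g).
Take 3 servings of chickpeas: spends $2.10, +27.0 g protein (running total 45.0 g).
Take 1.637 servings of canned tuna: spends $2.62, +31.1 g protein (running total 76.1 g).
Greedy by best ratio exhausts the cost allowance optimally: 76.1 g.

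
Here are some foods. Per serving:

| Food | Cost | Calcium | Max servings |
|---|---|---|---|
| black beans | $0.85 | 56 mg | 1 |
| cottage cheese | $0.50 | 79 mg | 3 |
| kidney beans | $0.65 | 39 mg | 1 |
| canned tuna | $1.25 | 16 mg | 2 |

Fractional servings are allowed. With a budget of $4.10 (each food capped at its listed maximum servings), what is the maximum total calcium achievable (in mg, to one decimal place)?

346.1 mg

Calcium per dollar: cottage cheese 158, black beans 65.88, kidney beans 60, canned tuna 12.8.
Take 3 servings of cottage cheese: spends $1.50, +237.0 mg calcium (running total 237.0 mg).
Take 1 serving of black beans: spends $0.85, +56.0 mg calcium (running total 293.0 mg).
Take 1 serving of kidney beans: spends $0.65, +39.0 mg calcium (running total 332.0 mg).
Take 0.88 servings of canned tuna: spends $1.10, +14.1 mg calcium (running total 346.1 mg).
Filling greedily by calcium-per-dollar is optimal for one linear limit, giving 346.1 mg.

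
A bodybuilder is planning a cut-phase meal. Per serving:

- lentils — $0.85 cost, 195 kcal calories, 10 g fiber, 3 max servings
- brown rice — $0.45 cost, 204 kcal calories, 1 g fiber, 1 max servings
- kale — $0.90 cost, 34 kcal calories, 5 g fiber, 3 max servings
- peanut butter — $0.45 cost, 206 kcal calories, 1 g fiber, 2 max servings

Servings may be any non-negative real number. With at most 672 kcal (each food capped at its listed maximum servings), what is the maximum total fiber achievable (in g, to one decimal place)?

44.2 g

Fiber per kcal: kale 0.1471, lentils 0.05128, brown rice 0.004902, peanut butter 0.004854.
Take 3 servings of kale: uses 102 kcal, +15.0 g fiber (running total 15.0 g).
Take 2.923 servings of lentils: uses 570 kcal, +29.2 g fiber (running total 44.2 g).
Greedy by best ratio exhausts the calories allowance optimally: 44.2 g.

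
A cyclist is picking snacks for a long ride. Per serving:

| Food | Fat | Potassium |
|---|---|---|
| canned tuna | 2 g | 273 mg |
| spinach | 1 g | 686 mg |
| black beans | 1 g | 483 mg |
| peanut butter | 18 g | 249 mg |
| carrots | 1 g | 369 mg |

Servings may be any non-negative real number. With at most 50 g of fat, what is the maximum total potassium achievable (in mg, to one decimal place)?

Potassium per g fat: spinach 686, black beans 483, carrots 369, canned tuna 136.5, peanut butter 13.83.
With no serving limits, spend the whole fat allowance on spinach: 50 g / 1 g × 686 mg = 34300.0 mg.

34300.0 mg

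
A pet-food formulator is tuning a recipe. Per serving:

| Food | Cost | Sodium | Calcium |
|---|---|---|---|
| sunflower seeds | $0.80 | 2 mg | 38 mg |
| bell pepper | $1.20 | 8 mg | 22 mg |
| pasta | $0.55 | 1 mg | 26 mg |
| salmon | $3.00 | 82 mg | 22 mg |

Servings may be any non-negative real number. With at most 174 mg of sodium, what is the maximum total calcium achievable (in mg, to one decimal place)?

4524.0 mg

Calcium per mg sodium: pasta 26, sunflower seeds 19, bell pepper 2.75, salmon 0.2683.
With no serving limits, spend the whole sodium allowance on pasta: 174 mg / 1 mg × 26 mg = 4524.0 mg.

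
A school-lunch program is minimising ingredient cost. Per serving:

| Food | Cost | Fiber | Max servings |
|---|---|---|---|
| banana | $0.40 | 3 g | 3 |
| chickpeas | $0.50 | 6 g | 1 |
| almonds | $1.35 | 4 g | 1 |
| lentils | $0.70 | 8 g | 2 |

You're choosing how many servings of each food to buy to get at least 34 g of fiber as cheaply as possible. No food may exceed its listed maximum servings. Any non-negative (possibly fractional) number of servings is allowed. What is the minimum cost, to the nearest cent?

$4.11

Cost per g of fiber: chickpeas $0.0833, lentils $0.0875, banana $0.1333, almonds $0.3375.
Take 1 serving of chickpeas: +6.0 g fiber for $0.50 (total $0.50, still need 28.0 g).
Take 2 servings of lentils: +16.0 g fiber for $1.40 (total $1.90, still need 12.0 g).
Take 3 servings of banana: +9.0 g fiber for $1.20 (total $3.10, still need 3.0 g).
Take 0.75 servings of almonds: +3.0 g fiber for $1.01 (total $4.11, still need 0.0 g).
Greedy by cheapest-per-g is optimal for a single linear constraint, so the minimum cost is $4.11.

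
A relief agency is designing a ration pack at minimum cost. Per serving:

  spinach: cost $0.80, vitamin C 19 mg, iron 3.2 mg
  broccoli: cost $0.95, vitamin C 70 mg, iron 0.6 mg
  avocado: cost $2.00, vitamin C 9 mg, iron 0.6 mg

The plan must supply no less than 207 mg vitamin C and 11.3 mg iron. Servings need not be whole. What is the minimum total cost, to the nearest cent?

For a min-cost LP with two ≥-constraints, a basic feasible solution has at most two positive variables.
spinach only: max(207/19, 11.3/3.2) = 10.89 servings → $8.72.
broccoli only: max(207/70, 11.3/0.6) = 18.83 servings → $17.89.
avocado only: max(207/9, 11.3/0.6) = 23 servings → $46.00.
spinach + broccoli with both tight: 3.136 servings and 2.106 servings → $4.51.
spinach + avocado with both targets exact would need a negative amount; discard.
broccoli + avocado with both tight: 0.6148 servings and 18.22 servings → $37.02.
The minimum over all feasible corners is $4.51.

$4.51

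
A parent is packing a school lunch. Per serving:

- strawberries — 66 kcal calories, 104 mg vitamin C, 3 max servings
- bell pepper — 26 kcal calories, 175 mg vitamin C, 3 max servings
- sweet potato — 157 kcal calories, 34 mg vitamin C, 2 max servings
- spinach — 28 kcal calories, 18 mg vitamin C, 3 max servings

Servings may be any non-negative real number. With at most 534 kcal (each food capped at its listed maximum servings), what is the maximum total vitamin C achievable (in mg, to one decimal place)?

Vitamin C per kcal: bell pepper 6.731, strawberries 1.576, spinach 0.6429, sweet potato 0.2166.
Take 3 servings of bell pepper: uses 78 kcal, +525.0 mg vitamin C (running total 525.0 mg).
Take 3 servings of strawberries: uses 198 kcal, +312.0 mg vitamin C (running total 837.0 mg).
Take 3 servings of spinach: uses 84 kcal, +54.0 mg vitamin C (running total 891.0 mg).
Take 1.108 servings of sweet potato: uses 174 kcal, +37.7 mg vitamin C (running total 928.7 mg).
Greedy by best ratio exhausts the calories allowance optimally: 928.7 mg.

928.7 mg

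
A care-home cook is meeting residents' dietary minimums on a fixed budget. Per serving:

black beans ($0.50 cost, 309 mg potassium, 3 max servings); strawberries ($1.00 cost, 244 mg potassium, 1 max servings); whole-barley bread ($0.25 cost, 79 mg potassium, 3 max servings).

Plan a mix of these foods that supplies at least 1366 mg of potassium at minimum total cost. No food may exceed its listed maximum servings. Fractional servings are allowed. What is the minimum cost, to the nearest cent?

Cost per mg of potassium: black beans $0.0016, whole-barley bread $0.0032, strawberries $0.0041.
Take 3 servings of black beans: +927.0 mg potassium for $1.50 (total $1.50, still need 439.0 mg).
Take 3 servings of whole-barley bread: +237.0 mg potassium for $0.75 (total $2.25, still need 202.0 mg).
Take 0.8279 servings of strawberries: +202.0 mg potassium for $0.83 (total $3.08, still need 0.0 mg).
Filling from the cheapest source first is optimal under one linear minimum: $3.08.

$3.08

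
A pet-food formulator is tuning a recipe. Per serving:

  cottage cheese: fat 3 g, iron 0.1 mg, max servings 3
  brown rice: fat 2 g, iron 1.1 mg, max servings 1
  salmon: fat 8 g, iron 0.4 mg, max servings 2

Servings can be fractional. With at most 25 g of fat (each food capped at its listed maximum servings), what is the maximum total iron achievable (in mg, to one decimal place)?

2.1 mg

Iron per g fat: brown rice 0.55, salmon 0.05, cottage cheese 0.03333.
Take 1 serving of brown rice: uses 2 g fat, +1.1 mg iron (running total 1.1 mg).
Take 2 servings of salmon: uses 16 g fat, +0.8 mg iron (running total 1.9 mg).
Take 2.333 servings of cottage cheese: uses 7 g fat, +0.2 mg iron (running total 2.1 mg).
Greedy by best ratio exhausts the fat allowance optimally: 2.1 mg.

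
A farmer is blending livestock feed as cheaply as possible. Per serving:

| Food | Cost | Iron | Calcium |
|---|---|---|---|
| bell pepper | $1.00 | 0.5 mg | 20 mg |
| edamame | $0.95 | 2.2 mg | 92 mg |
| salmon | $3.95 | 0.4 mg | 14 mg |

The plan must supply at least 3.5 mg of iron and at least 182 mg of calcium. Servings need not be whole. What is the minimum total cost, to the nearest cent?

$1.88

Two binding constraints pin down two serving amounts, so the optimal mix uses at most two foods. The candidates are each food alone (scaled to the tighter of iron/calcium) and each pair with both constraints tight.
bell pepper only: max(3.5/0.5, 182/20) = 9.1 servings → $9.10.
edamame only: max(3.5/2.2, 182/92) = 1.978 servings → $1.88.
salmon only: max(3.5/0.4, 182/14) = 13 servings → $51.35.
bell pepper + edamame with both targets exact would need a negative amount; discard.
bell pepper + salmon with both targets exact would need a negative amount; discard.
edamame + salmon: the both-tight solution has a negative serving — not a feasible corner.
Cheapest feasible corner: $1.88.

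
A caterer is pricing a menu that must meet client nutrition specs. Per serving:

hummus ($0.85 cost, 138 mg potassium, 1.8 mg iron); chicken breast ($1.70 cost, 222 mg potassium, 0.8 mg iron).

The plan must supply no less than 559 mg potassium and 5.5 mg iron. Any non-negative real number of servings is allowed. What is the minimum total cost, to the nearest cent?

A basic optimal solution has at most two foods positive. Try each food alone and each pair with both targets met exactly.
hummus only: max(559/138, 5.5/1.8) = 4.051 servings → $3.44.
chicken breast only: max(559/222, 5.5/0.8) = 6.875 servings → $11.69.
hummus + chicken breast with both tight: 2.676 servings and 0.8548 servings → $3.73.
So the least-cost plan costs $3.44.

$3.44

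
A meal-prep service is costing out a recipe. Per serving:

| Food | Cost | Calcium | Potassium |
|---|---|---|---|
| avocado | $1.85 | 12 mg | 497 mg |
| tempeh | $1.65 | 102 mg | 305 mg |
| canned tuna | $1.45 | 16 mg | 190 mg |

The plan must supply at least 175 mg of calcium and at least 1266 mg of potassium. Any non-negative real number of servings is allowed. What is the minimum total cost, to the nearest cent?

At the optimum either one food covers both requirements or two foods hit both targets exactly; no other combination can be cheaper.
avocado only: max(175/12, 1266/497) = 14.58 servings → $26.98.
tempeh only: max(175/102, 1266/305) = 4.151 servings → $6.85.
canned tuna only: max(175/16, 1266/190) = 10.94 servings → $15.86.
avocado + tempeh with both tight: 1.611 servings and 1.526 servings → $5.50.
avocado + canned tuna: intersection lies outside the first quadrant.
tempeh + canned tuna with both tight: 0.8961 servings and 5.225 servings → $9.05.
Cheapest feasible corner: $5.50.

$5.50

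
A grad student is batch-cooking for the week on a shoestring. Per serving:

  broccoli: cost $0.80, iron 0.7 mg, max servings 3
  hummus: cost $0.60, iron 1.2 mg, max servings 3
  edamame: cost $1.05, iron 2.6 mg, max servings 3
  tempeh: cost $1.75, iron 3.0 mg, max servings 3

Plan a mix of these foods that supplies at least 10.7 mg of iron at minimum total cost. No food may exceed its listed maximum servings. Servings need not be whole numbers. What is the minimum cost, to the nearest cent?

Cost per mg of iron: edamame $0.4038, hummus $0.5000, tempeh $0.5833, broccoli $1.1429.
Take 3 servings of edamame: +7.8 mg iron for $3.15 (total $3.15, still need 2.9 mg).
Take 2.417 servings of hummus: +2.9 mg iron for $1.45 (total $4.60, still need 0.0 mg).
Greedy by cheapest-per-mg is optimal for a single linear constraint, so the minimum cost is $4.60.

$4.60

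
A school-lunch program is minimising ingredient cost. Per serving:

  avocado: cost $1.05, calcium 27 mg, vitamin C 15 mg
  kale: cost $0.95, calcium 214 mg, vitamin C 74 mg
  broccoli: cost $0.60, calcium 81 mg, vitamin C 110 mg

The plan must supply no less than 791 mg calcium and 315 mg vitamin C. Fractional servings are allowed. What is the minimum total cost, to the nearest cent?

$3.63

A basic optimal solution has at most two foods positive. Try each food alone and each pair with both targets met exactly.
avocado only: max(791/27, 315/15) = 29.3 servings → $30.76.
kale only: max(791/214, 315/74) = 4.257 servings → $4.04.
broccoli only: max(791/81, 315/110) = 9.765 servings → $5.86.
avocado + kale with both tight: 7.323 servings and 2.772 servings → $10.32.
avocado + broccoli with both targets exact would need a negative amount; discard.
kale + broccoli with both tight: 3.505 servings and 0.5059 servings → $3.63.
The minimum over all feasible corners is $3.63.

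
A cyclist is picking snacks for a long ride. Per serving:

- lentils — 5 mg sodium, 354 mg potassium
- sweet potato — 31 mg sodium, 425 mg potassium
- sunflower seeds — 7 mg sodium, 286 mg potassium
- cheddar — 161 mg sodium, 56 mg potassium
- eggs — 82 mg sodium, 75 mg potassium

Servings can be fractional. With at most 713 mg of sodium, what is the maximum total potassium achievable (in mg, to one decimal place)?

Potassium per mg sodium: lentils 70.8, sunflower seeds 40.86, sweet potato 13.71, eggs 0.9146, cheddar 0.3478.
With no serving limits, spend the whole sodium allowance on lentils: 713 mg / 5 mg × 354 mg = 50480.4 mg.

50480.4 mg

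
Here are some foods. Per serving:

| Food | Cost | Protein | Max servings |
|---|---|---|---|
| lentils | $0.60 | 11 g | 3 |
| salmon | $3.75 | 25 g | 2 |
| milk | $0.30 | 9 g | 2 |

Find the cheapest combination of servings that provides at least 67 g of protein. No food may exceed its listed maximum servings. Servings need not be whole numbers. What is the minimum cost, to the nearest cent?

Cost per g of protein: milk $0.0333, lentils $0.0545, salmon $0.1500.
Take 2 servings of milk: +18.0 g protein for $0.60 (total $0.60, still need 49.0 g).
Take 3 servings of lentils: +33.0 g protein for $1.80 (total $2.40, still need 16.0 g).
Take 0.64 servings of salmon: +16.0 g protein for $2.40 (total $4.80, still need 0.0 g).
Filling from the cheapest source first is optimal under one linear minimum: $4.80.

$4.80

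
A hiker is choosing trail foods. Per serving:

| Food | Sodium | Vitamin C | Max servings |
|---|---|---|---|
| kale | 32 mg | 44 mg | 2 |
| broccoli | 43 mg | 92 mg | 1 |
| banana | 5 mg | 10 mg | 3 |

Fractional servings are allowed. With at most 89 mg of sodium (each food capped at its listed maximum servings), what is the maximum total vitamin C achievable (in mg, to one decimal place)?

Vitamin C per mg sodium: broccoli 2.14, banana 2, kale 1.375.
Take 1 serving of broccoli: uses 43 mg sodium, +92.0 mg vitamin C (running total 92.0 mg).
Take 3 servings of banana: uses 15 mg sodium, +30.0 mg vitamin C (running total 122.0 mg).
Take 0.9688 servings of kale: uses 31 mg sodium, +42.6 mg vitamin C (running total 164.6 mg).
Filling greedily by vitamin C-per-mg sodium is optimal for one linear limit, giving 164.6 mg.

164.6 mg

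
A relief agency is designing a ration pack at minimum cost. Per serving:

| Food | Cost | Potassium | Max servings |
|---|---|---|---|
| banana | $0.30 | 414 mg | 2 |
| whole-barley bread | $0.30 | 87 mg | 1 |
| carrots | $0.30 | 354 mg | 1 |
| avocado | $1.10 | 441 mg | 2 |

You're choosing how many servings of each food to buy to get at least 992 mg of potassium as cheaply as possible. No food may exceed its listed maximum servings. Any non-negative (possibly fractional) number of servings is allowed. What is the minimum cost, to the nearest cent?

$0.74

Cost per mg of potassium: banana $0.0007, carrots $0.0008, avocado $0.0025, whole-barley bread $0.0034.
Take 2 servings of banana: +828.0 mg potassium for $0.60 (total $0.60, still need 164.0 mg).
Take 0.4633 servings of carrots: +164.0 mg potassium for $0.14 (total $0.74, still need 0.0 mg).
Filling from the cheapest source first is optimal under one linear minimum: $0.74.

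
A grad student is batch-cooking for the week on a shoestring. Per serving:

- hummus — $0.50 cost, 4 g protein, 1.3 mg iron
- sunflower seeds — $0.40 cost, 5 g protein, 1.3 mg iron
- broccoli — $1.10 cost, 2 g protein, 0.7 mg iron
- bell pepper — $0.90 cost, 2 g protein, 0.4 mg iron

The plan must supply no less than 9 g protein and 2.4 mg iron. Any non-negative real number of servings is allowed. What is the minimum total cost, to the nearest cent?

$0.74

This is a tiny linear program; its minimum lies at a vertex of the feasible set. List the vertices and price them.
hummus only: max(9/4, 2.4/1.3) = 2.25 servings → $1.12.
sunflower seeds only: max(9/5, 2.4/1.3) = 1.846 servings → $0.74.
broccoli only: max(9/2, 2.4/0.7) = 4.5 servings → $4.95.
bell pepper only: max(9/2, 2.4/0.4) = 6 servings → $5.40.
hummus + sunflower seeds with both tight: 0.2308 servings and 1.615 servings → $0.76.
hummus + broccoli with both targets exact would need a negative amount; discard.
hummus + bell pepper with both tight: 1.2 servings and 2.1 servings → $2.49.
sunflower seeds + broccoli with both tight: 1.667 servings and 0.3333 servings → $1.03.
sunflower seeds + bell pepper with both targets exact would need a negative amount; discard.
broccoli + bell pepper with both tight: 2 servings and 2.5 servings → $4.45.
Cheapest feasible corner: $0.74.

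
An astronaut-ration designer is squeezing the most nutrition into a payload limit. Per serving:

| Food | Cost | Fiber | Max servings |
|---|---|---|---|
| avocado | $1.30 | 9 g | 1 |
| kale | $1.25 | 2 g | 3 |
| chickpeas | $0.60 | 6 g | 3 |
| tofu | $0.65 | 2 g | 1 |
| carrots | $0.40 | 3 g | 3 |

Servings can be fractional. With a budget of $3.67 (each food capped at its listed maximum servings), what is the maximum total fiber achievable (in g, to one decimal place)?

31.6 g

Fiber per dollar: chickpeas 10, carrots 7.5, avocado 6.923, tofu 3.077, kale 1.6.
Take 3 servings of chickpeas: spends $1.80, +18.0 g fiber (running total 18.0 g).
Take 3 servings of carrots: spends $1.20, +9.0 g fiber (running total 27.0 g).
Take 0.5154 servings of avocado: spends $0.67, +4.6 g fiber (running total 31.6 g).
Filling greedily by fiber-per-dollar is optimal for one linear limit, giving 31.6 g.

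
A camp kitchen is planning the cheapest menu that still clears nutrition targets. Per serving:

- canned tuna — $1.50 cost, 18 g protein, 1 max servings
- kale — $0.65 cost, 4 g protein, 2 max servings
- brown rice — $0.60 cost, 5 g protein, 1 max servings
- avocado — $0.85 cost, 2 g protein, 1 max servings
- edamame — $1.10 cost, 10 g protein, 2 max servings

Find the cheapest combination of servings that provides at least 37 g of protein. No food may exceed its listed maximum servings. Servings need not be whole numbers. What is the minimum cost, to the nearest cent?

Cost per g of protein: canned tuna $0.0833, edamame $0.1100, brown rice $0.1200, kale $0.1625, avocado $0.4250.
Take 1 serving of canned tuna: +18.0 g protein for $1.50 (total $1.50, still need 19.0 g).
Take 1.9 servings of edamame: +19.0 g protein for $2.09 (total $3.59, still need 0.0 g).
Greedy by cheapest-per-g is optimal for a single linear constraint, so the minimum cost is $3.59.

$3.59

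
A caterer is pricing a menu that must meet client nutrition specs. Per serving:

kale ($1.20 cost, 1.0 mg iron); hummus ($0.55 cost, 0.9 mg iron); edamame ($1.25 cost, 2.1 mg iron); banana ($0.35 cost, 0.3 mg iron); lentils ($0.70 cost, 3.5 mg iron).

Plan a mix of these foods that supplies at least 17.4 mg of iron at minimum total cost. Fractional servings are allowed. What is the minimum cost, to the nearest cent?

$3.48

Cost per mg of iron: lentils $0.2000, edamame $0.5952, hummus $0.6111, banana $1.1667, kale $1.2000.
With no serving limits, use only lentils: 17.4 mg / 3.5 mg = 4.971 servings × $0.70 = $3.48.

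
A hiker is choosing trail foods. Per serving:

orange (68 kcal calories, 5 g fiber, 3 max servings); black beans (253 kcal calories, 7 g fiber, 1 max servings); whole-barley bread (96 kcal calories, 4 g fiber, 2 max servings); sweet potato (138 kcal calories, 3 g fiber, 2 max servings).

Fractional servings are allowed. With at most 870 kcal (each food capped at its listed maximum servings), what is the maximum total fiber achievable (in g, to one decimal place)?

34.8 g

Fiber per kcal: orange 0.07353, whole-barley bread 0.04167, black beans 0.02767, sweet potato 0.02174.
Take 3 servings of orange: uses 204 kcal, +15.0 g fiber (running total 15.0 g).
Take 2 servings of whole-barley bread: uses 192 kcal, +8.0 g fiber (running total 23.0 g).
Take 1 serving of black beans: uses 253 kcal, +7.0 g fiber (running total 30.0 g).
Take 1.601 servings of sweet potato: uses 221 kcal, +4.8 g fiber (running total 34.8 g).
Filling greedily by fiber-per-kcal is optimal for one linear limit, giving 34.8 g.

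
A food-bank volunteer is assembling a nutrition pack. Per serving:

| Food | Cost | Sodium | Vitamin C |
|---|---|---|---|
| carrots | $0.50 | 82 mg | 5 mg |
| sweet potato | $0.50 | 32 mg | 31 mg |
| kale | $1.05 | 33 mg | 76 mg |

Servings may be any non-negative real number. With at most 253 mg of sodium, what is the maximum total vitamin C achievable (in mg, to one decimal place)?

582.7 mg

Vitamin C per mg sodium: kale 2.303, sweet potato 0.9688, carrots 0.06098.
With no serving limits, spend the whole sodium allowance on kale: 253 mg / 33 mg × 76 mg = 582.7 mg.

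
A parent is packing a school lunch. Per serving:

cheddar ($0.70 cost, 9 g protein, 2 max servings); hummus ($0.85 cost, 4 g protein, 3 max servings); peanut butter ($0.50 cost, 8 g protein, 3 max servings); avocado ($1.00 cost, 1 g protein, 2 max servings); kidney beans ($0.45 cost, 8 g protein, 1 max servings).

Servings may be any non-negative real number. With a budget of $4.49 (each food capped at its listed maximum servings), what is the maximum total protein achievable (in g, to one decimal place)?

Protein per dollar: kidney beans 17.78, peanut butter 16, cheddar 12.86, hummus 4.706, avocado 1.
Take 1 serving of kidney beans: spends $0.45, +8.0 g protein (running total 8.0 g).
Take 3 servings of peanut butter: spends $1.50, +24.0 g protein (running total 32.0 g).
Take 2 servings of cheddar: spends $1.40, +18.0 g protein (running total 50.0 g).
Take 1.341 servings of hummus: spends $1.14, +5.4 g protein (running total 55.4 g).
Filling greedily by protein-per-dollar is optimal for one linear limit, giving 55.4 g.

55.4 g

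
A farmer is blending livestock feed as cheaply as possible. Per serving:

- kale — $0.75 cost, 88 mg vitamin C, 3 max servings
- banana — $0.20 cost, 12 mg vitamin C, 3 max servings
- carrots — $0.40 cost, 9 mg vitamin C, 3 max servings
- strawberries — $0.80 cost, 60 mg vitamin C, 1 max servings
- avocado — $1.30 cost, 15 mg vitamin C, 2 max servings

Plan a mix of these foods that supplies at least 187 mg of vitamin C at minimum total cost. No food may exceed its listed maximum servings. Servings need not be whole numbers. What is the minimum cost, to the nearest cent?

Cost per mg of vitamin C: kale $0.0085, strawberries $0.0133, banana $0.0167, carrots $0.0444, avocado $0.0867.
Take 2.125 servings of kale: +187.0 mg vitamin C for $1.59 (total $1.59, still need 0.0 mg).
Filling from the cheapest source first is optimal under one linear minimum: $1.59.

$1.59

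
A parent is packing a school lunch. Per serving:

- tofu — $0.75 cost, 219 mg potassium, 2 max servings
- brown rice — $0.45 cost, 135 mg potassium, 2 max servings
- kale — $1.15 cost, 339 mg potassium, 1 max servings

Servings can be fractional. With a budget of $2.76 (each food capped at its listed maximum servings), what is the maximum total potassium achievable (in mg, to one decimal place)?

816.3 mg

Potassium per dollar: brown rice 300, kale 294.8, tofu 292.
Take 2 servings of brown rice: spends $0.90, +270.0 mg potassium (running total 270.0 mg).
Take 1 serving of kale: spends $1.15, +339.0 mg potassium (running total 609.0 mg).
Take 0.9467 servings of tofu: spends $0.71, +207.3 mg potassium (running total 816.3 mg).
Filling greedily by potassium-per-dollar is optimal for one linear limit, giving 816.3 mg.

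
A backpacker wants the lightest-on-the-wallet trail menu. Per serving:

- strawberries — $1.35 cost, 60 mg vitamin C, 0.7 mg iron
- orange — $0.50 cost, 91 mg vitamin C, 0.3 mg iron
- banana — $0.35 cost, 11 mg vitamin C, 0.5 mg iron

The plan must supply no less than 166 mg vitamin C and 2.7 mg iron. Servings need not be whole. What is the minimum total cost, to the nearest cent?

For a min-cost LP with two ≥-constraints, a basic feasible solution has at most two positive variables.
strawberries only: max(166/60, 2.7/0.7) = 3.857 servings → $5.21.
orange only: max(166/91, 2.7/0.3) = 9 servings → $4.50.
banana only: max(166/11, 2.7/0.5) = 15.09 servings → $5.28.
strawberries + orange: intersection lies outside the first quadrant.
strawberries + banana with both tight: 2.39 servings and 2.054 servings → $3.95.
orange + banana with both tight: 1.263 servings and 4.642 servings → $2.26.
So the least-cost plan costs $2.26.

$2.26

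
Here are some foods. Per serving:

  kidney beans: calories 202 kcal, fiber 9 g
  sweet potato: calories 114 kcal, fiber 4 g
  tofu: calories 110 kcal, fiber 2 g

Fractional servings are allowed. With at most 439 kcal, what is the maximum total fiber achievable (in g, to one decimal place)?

19.6 g

Fiber per kcal: kidney beans 0.04455, sweet potato 0.03509, tofu 0.01818.
With no serving limits, spend the whole calories allowance on kidney beans: 439 kcal / 202 kcal × 9 g = 19.6 g.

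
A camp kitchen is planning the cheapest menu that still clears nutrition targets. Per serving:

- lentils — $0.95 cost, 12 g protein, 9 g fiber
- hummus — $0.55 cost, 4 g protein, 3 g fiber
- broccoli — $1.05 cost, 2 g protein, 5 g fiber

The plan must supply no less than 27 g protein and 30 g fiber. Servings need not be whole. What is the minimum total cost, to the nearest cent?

The cheapest plan sits at a corner of the feasible region — with two constraints it uses at most two foods.
lentils only: max(27/12, 30/9) = 3.333 servings → $3.17.
hummus only: max(27/4, 30/3) = 10 servings → $5.50.
broccoli only: max(27/2, 30/5) = 13.5 servings → $14.18.
lentils + hummus (both tight): parallel constraints — no distinct corner.
lentils + broccoli with both tight: 1.786 servings and 2.786 servings → $4.62.
hummus + broccoli with both tight: 5.357 servings and 2.786 servings → $5.87.
So the least-cost plan costs $3.17.

$3.17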